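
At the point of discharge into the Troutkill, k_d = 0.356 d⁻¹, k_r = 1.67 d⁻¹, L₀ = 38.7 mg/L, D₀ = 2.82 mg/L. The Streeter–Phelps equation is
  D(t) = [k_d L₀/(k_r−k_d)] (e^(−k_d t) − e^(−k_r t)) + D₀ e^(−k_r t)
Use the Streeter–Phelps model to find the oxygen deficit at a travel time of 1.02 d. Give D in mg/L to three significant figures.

D ≈ 5.90 mg/L

k_d L₀/(k_r−k_d) = 0.356×38.7/(1.67−0.356) = 13.78/1.314 = 10.48 mg/L.
e^(−k_d t) = e^(−0.356×1.020) = 0.6955; e^(−k_r t) = e^(−1.67×1.020) = 0.1821.
D = 10.48 × (0.6955 − 0.1821) + 2.82 × 0.1821 = 5.383 + 0.5134 = 5.897 mg/L.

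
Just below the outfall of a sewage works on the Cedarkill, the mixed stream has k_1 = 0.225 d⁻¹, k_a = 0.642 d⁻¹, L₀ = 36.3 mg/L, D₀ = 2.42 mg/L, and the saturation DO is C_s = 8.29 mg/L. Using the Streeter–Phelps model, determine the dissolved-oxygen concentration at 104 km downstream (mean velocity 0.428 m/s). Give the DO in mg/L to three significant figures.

Travel time t = x/v = 104 km / (0.428 m/s) = 104000 m / 0.428 m/s = 243000 s = 2.812 d.
k_1 L₀/(k_a−k_1) = 0.225×36.3/(0.642−0.225) = 8.168/0.4170 = 19.59 mg/L.
e^(−k_1 t) = e^(−0.225×2.812) = 0.5311; e^(−k_a t) = e^(−0.642×2.812) = 0.1644.
D = 19.59 × (0.5311 − 0.1644) + 2.42 × 0.1644 = 7.183 + 0.3978 = 7.581 mg/L.
DO = C_s − D = 8.29 − 7.581 = 0.7094 mg/L.

DO ≈ 0.709 mg/L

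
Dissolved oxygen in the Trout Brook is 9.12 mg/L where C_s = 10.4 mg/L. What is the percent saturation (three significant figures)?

87.7 % saturation

% saturation = C/C_s × 100 = 9.12/10.4 × 100 = 87.7 %.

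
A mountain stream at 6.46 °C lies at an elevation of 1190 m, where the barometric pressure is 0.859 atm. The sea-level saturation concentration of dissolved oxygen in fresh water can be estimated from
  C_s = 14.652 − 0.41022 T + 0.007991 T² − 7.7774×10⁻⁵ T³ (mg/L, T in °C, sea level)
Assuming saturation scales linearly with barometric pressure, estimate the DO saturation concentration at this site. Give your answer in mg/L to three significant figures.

C_s ≈ 10.6 mg/L

At sea level: C_s = 14.652 − 0.41022×6.46 + 0.007991×6.46² − 7.7774×10⁻⁵×6.46³ = 12.31 mg/L.
Pressure correction: C_s' = 12.31 × 0.859 = 10.58 mg/L.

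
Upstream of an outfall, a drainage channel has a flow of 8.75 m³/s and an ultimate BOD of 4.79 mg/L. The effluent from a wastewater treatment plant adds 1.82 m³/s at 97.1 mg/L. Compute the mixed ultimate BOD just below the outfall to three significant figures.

20.7 mg/L

Flow-weighted mixing: C = (Q_r C_r + Q_w C_w)/(Q_r + Q_w)
= (8.75×4.79 + 1.82×97.1)/(8.75 + 1.82) = 218.6/10.57 = 20.68 mg/L.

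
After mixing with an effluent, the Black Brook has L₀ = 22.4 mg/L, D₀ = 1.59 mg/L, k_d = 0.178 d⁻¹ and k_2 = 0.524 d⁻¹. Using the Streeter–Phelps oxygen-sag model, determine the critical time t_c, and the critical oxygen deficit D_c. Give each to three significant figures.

t_c ≈ 2.69 d; D_c ≈ 4.71 mg/L

With k_2/k_d = 2.944 and 1 − D₀(k_2−k_d)/(k_d L₀) = 0.8620,
t_c = ln(2.944 × 0.8620) / (0.524 − 0.178) = ln(2.538) / 0.3460 = 0.9312/0.3460 = 2.691 d.
L(t_c) = L₀ e^(−k_d t_c) = 22.4 × 0.6194 = 13.87 mg/L, and at the critical point k_2 D_c = k_d L, so D_c = (0.178/0.524) × 13.87 = 4.713 mg/L.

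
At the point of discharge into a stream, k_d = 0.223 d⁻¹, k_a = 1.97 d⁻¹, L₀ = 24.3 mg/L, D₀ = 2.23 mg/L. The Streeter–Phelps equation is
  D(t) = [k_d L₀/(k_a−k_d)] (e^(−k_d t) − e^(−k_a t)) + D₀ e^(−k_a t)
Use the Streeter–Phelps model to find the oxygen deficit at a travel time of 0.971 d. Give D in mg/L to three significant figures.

k_d L₀/(k_a−k_d) = 0.223×24.3/(1.97−0.223) = 5.419/1.747 = 3.102 mg/L.
e^(−k_d t) = e^(−0.223×0.9710) = 0.8053; e^(−k_a t) = e^(−1.97×0.9710) = 0.1477.
D = 3.102 × (0.8053 − 0.1477) + 2.23 × 0.1477 = 2.040 + 0.3293 = 2.369 mg/L.

D ≈ 2.37 mg/L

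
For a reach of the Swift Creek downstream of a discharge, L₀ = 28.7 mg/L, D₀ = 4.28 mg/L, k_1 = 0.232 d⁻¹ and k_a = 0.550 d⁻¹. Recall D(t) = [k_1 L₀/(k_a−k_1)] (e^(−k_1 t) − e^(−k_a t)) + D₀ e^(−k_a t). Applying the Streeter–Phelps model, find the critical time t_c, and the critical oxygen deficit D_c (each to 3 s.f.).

t_c ≈ 2.00 d; D_c ≈ 7.62 mg/L

At the critical point dD/dt = 0, so k_1 L₀ e^(−k_1 t) = k_a D. Substituting D(t) from the Streeter–Phelps equation and solving for t gives
t_c = ln[(k_a/k_1)(1 − D₀(k_a−k_1)/(k_1 L₀))] / (k_a−k_1).
Here k_a−k_1 = 0.3180 d⁻¹ and 1 − D₀(k_a−k_1)/(k_1 L₀) = 1 − 4.28×0.3180/(0.232×28.7) = 0.7956, so
t_c = ln(2.371 × 0.7956) / 0.3180 = 0.6345 / 0.3180 = 1.995 d.
L(t_c) = L₀ e^(−k_1 t_c) = 28.7 × 0.6294 = 18.07 mg/L, and at the critical point k_a D_c = k_1 L, so D_c = (0.232/0.550) × 18.07 = 7.620 mg/L.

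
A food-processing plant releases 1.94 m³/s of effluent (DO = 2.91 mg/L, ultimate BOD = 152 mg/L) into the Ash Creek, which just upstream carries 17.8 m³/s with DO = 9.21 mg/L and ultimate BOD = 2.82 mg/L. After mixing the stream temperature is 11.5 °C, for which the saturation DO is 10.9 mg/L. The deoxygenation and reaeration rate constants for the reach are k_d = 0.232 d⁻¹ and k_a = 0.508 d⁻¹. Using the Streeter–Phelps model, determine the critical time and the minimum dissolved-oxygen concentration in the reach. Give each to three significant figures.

t_c ≈ 2.22 d; minimum DO ≈ 6.13 mg/L

Mixed DO = (17.8×9.21 + 1.94×2.91)/(17.8+1.94) = 169.6/19.74 = 8.591 mg/L.
Mixed L₀ = (17.8×2.82 + 1.94×152)/(19.74) = 345.1/19.74 = 17.48 mg/L.
Initial deficit D₀ = C_s − DO₀ = 10.9 − 8.591 = 2.309 mg/L.
t_c = (1/0.2760) ln[(0.508/0.232)(1 − 2.309×0.2760/(0.232×17.48))] = 3.623 × ln(1.846) = 2.220 d.
D_c = (0.232/0.508) × 17.48 × e^(−0.232×2.220) = 0.4567 × 17.48 × 0.5974 = 4.770 mg/L.
Minimum DO = 10.9 − 4.770 = 6.130 mg/L.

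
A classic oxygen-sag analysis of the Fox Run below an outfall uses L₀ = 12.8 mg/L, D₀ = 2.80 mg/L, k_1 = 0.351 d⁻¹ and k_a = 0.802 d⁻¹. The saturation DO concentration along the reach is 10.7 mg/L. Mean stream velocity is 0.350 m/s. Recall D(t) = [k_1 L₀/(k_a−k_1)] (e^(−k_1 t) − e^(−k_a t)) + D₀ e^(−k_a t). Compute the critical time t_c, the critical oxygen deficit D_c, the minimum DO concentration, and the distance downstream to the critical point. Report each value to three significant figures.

t_c ≈ 1.10 d; D_c ≈ 3.81 mg/L; min DO ≈ 6.89 mg/L; x_c ≈ 33.3 km

At the critical point dD/dt = 0, so k_1 L₀ e^(−k_1 t) = k_a D. Substituting D(t) from the Streeter–Phelps equation and solving for t gives
t_c = ln[(k_a/k_1)(1 − D₀(k_a−k_1)/(k_1 L₀))] / (k_a−k_1).
Here k_a−k_1 = 0.4510 d⁻¹ and 1 − D₀(k_a−k_1)/(k_1 L₀) = 1 − 2.80×0.4510/(0.351×12.8) = 0.7189, so
t_c = ln(2.285 × 0.7189) / 0.4510 = 0.4963 / 0.4510 = 1.101 d.
D_c = (k_1/k_a) L₀ e^(−k_1 t_c) = (0.351/0.802) × 12.8 × e^(−0.351×1.101) = 0.4377 × 12.8 × 0.6796 = 3.807 mg/L.
Minimum DO = C_s − D_c = 10.7 − 3.807 = 6.893 mg/L.
x_c = v t_c = 0.350 m/s × 1.101 d × 86400 s/d = 33280 m ≈ 33.3 km.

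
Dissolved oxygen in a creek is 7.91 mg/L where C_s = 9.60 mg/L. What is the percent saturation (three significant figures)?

% saturation = C/C_s × 100 = 7.91/9.60 × 100 = 82.4 %.

82.4 % saturation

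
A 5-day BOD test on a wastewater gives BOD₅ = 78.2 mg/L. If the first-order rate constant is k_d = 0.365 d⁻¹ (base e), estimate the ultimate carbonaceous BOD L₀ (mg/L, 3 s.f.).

L₀ ≈ 93.2 mg/L

BOD₅ = L₀(1 − e^(−5k_d)) ⇒ L₀ = BOD₅ / (1 − e^(−5×0.365))
= 78.2 / (1 − 0.1612) = 78.2 / 0.8388 = 93.23 mg/L.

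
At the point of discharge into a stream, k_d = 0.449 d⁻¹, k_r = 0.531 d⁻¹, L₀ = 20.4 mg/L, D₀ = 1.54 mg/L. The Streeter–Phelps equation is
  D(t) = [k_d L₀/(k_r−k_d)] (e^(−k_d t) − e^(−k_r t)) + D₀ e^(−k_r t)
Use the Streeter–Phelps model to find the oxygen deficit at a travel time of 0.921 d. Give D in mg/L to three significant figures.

D ≈ 6.32 mg/L

k_d L₀/(k_r−k_d) = 0.449×20.4/(0.531−0.449) = 9.160/0.08200 = 111.7 mg/L.
e^(−k_d t) = e^(−0.449×0.9210) = 0.6613; e^(−k_r t) = e^(−0.531×0.9210) = 0.6132.
D = 111.7 × (0.6613 − 0.6132) + 1.54 × 0.6132 = 5.373 + 0.9443 = 6.318 mg/L.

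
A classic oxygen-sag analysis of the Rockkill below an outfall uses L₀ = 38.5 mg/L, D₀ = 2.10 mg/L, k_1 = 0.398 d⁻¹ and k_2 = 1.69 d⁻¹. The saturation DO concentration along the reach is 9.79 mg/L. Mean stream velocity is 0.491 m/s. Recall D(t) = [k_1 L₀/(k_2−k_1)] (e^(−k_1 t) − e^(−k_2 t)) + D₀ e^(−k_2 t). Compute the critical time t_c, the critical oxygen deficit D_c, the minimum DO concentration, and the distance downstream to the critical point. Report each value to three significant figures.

t_c ≈ 0.968 d; D_c ≈ 6.17 mg/L; min DO ≈ 3.62 mg/L; x_c ≈ 41.1 km

At the critical point dD/dt = 0, so k_1 L₀ e^(−k_1 t) = k_2 D. Substituting D(t) from the Streeter–Phelps equation and solving for t gives
t_c = ln[(k_2/k_1)(1 − D₀(k_2−k_1)/(k_1 L₀))] / (k_2−k_1).
Here k_2−k_1 = 1.292 d⁻¹ and 1 − D₀(k_2−k_1)/(k_1 L₀) = 1 − 2.10×1.292/(0.398×38.5) = 0.8229, so
t_c = ln(4.246 × 0.8229) / 1.292 = 1.251 / 1.292 = 0.9684 d.
D_c = (k_1/k_2) L₀ e^(−k_1 t_c) = (0.398/1.69) × 38.5 × e^(−0.398×0.9684) = 0.2355 × 38.5 × 0.6802 = 6.167 mg/L.
Minimum DO = C_s − D_c = 9.79 − 6.167 = 3.623 mg/L.
x_c = v t_c = 0.491 m/s × 0.9684 d × 86400 s/d = 41080 m ≈ 41.1 km.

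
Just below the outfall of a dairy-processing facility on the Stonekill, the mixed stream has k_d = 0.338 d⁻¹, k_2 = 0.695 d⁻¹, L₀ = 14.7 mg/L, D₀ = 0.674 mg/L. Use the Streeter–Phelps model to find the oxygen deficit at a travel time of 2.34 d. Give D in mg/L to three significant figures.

D ≈ 3.71 mg/L

k_d L₀/(k_2−k_d) = 0.338×14.7/(0.695−0.338) = 4.969/0.3570 = 13.92 mg/L.
e^(−k_d t) = e^(−0.338×2.340) = 0.4534; e^(−k_2 t) = e^(−0.695×2.340) = 0.1967.
D = 13.92 × (0.4534 − 0.1967) + 0.674 × 0.1967 = 3.574 + 0.1325 = 3.706 mg/L.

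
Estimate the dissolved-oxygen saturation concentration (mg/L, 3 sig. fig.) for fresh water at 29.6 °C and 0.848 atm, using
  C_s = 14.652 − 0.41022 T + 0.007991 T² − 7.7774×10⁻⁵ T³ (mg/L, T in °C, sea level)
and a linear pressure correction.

C_s ≈ 6.35 mg/L

At sea level: C_s = 14.652 − 0.41022×29.6 + 0.007991×29.6² − 7.7774×10⁻⁵×29.6³ = 7.494 mg/L.
Pressure correction: C_s' = 7.494 × 0.848 = 6.355 mg/L.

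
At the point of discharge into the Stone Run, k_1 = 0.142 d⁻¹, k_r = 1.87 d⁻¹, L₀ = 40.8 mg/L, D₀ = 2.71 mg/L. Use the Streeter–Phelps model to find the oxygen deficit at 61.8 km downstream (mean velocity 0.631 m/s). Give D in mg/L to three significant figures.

D ≈ 2.78 mg/L

Travel time t = x/v = 61.8 km / (0.631 m/s) = 61800 m / 0.631 m/s = 97940 s = 1.134 d.
k_1 L₀/(k_r−k_1) = 0.142×40.8/(1.87−0.142) = 5.794/1.728 = 3.353 mg/L.
e^(−k_1 t) = e^(−0.142×1.134) = 0.8513; e^(−k_r t) = e^(−1.87×1.134) = 0.1201.
D = 3.353 × (0.8513 − 0.1201) + 2.71 × 0.1201 = 2.452 + 0.3254 = 2.777 mg/L.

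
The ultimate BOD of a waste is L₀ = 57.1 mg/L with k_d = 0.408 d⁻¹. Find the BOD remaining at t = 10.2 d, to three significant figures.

L ≈ 0.890 mg/L

L_t = L₀ e^(−k_d t) = 57.1 × e^(−0.408×10.2) = 57.1 × 0.01558 = 0.8898 mg/L.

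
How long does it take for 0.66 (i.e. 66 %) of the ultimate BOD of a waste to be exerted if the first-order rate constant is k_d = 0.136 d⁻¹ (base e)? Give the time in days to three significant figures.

t ≈ 7.93 d

y/L₀ = 1 − e^(−k_d t) = 0.66 ⇒ e^(−k_d t) = 0.340
t = −ln(0.340) / 0.136 = 1.079 / 0.136 = 7.932 d.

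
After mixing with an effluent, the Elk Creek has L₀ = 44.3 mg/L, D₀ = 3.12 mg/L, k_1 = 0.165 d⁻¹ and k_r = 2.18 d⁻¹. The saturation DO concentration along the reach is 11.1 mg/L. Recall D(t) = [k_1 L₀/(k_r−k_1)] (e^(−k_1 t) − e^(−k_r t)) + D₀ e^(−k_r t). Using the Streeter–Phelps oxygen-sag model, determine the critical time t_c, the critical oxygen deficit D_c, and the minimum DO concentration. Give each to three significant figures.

With k_r/k_1 = 13.21 and 1 − D₀(k_r−k_1)/(k_1 L₀) = 0.1399,
t_c = ln(13.21 × 0.1399) / (2.18 − 0.165) = ln(1.849) / 2.015 = 0.6144/2.015 = 0.3049 d.
L(t_c) = L₀ e^(−k_1 t_c) = 44.3 × 0.9509 = 42.13 mg/L, and at the critical point k_r D_c = k_1 L, so D_c = (0.165/2.18) × 42.13 = 3.188 mg/L.
Minimum DO = C_s − D_c = 11.1 − 3.188 = 7.912 mg/L.

t_c ≈ 0.305 d; D_c ≈ 3.19 mg/L; min DO ≈ 7.91 mg/L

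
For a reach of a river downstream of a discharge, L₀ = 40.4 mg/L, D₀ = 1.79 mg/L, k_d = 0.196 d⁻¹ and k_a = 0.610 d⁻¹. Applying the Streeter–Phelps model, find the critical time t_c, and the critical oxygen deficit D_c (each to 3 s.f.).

t_c ≈ 2.51 d; D_c ≈ 7.94 mg/L

With k_a/k_d = 3.112 and 1 − D₀(k_a−k_d)/(k_d L₀) = 0.9064,
t_c = ln(3.112 × 0.9064) / (0.610 − 0.196) = ln(2.821) / 0.4140 = 1.037/0.4140 = 2.505 d.
D_c = (k_d/k_a) L₀ e^(−k_d t_c) = (0.196/0.610) × 40.4 × e^(−0.196×2.505) = 0.3213 × 40.4 × 0.6120 = 7.945 mg/L.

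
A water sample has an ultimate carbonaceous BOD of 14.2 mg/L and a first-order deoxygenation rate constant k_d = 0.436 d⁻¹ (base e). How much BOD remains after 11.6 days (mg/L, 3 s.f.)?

L_t = L₀ e^(−k_d t) = 14.2 × e^(−0.436×11.6) = 14.2 × 0.006361 = 0.09032 mg/L.

L ≈ 0.0903 mg/L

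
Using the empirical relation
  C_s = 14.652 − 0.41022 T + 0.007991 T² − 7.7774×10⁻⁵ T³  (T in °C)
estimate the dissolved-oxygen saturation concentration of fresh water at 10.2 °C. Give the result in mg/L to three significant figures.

C_s ≈ 11.2 mg/L

C_s = 14.652 − 0.41022×10.2 + 0.007991×10.2² − 7.7774×10⁻⁵×10.2³ = 11.22 mg/L.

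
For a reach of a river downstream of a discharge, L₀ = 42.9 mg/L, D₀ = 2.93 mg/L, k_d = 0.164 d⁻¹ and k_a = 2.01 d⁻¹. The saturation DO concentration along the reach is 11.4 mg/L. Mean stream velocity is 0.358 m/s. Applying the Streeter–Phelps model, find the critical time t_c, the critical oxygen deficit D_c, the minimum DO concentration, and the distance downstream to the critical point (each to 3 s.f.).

With k_a/k_d = 12.26 and 1 − D₀(k_a−k_d)/(k_d L₀) = 0.2312,
t_c = ln(12.26 × 0.2312) / (2.01 − 0.164) = ln(2.834) / 1.846 = 1.042/1.846 = 0.5643 d.
D_c = (k_d/k_a) L₀ e^(−k_d t_c) = (0.164/2.01) × 42.9 × e^(−0.164×0.5643) = 0.08159 × 42.9 × 0.9116 = 3.191 mg/L.
Minimum DO = C_s − D_c = 11.4 − 3.191 = 8.209 mg/L.
x_c = v t_c = 0.358 m/s × 0.5643 d × 86400 s/d = 17450 m ≈ 17.5 km.

t_c ≈ 0.564 d; D_c ≈ 3.19 mg/L; min DO ≈ 8.21 mg/L; x_c ≈ 17.5 km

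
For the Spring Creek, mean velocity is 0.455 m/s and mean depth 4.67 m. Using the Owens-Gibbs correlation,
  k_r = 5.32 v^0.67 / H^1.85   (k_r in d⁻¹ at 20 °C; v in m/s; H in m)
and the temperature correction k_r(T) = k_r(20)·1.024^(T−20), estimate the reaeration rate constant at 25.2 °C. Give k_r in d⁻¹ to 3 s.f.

k_r ≈ 0.205 d⁻¹

k_r(20) = 5.32 × 0.455^0.67 / 4.67^1.85 = 5.32 × 0.5900 / 17.31 = 0.1814 d⁻¹.
k_r(25.2) = 0.1814 × 1.024^(25.2−20) = 0.1814 × 1.131 = 0.2052 d⁻¹.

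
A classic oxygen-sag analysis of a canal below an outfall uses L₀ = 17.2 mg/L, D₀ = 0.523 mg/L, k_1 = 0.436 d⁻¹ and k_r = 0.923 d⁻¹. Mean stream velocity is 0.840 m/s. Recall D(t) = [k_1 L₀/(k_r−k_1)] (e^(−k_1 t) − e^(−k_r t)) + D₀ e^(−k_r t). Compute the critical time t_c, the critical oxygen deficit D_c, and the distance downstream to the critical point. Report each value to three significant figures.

At the critical point dD/dt = 0, so k_1 L₀ e^(−k_1 t) = k_r D. Substituting D(t) from the Streeter–Phelps equation and solving for t gives
t_c = ln[(k_r/k_1)(1 − D₀(k_r−k_1)/(k_1 L₀))] / (k_r−k_1).
Here k_r−k_1 = 0.4870 d⁻¹ and 1 − D₀(k_r−k_1)/(k_1 L₀) = 1 − 0.523×0.4870/(0.436×17.2) = 0.9660, so
t_c = ln(2.117 × 0.9660) / 0.4870 = 0.7154 / 0.4870 = 1.469 d.
L(t_c) = L₀ e^(−k_1 t_c) = 17.2 × 0.5270 = 9.065 mg/L, and at the critical point k_r D_c = k_1 L, so D_c = (0.436/0.923) × 9.065 = 4.282 mg/L.
x_c = v t_c = 0.840 m/s × 1.469 d × 86400 s/d = 106600 m ≈ 107 km.

t_c ≈ 1.47 d; D_c ≈ 4.28 mg/L; x_c ≈ 107 km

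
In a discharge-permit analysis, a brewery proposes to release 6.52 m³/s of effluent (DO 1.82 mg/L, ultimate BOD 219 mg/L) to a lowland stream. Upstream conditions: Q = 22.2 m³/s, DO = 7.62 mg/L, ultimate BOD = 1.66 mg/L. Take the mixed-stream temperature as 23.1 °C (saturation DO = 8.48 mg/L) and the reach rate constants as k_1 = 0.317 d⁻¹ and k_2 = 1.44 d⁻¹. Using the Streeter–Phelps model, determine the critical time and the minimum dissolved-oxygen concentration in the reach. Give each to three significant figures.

t_c ≈ 1.20 d; minimum DO ≈ 0.809 mg/L

Mixed DO = (22.2×7.62 + 6.52×1.82)/(22.2+6.52) = 181.0/28.72 = 6.303 mg/L.
Mixed L₀ = (22.2×1.66 + 6.52×219)/(28.72) = 1465/28.72 = 51.00 mg/L.
Initial deficit D₀ = C_s − DO₀ = 8.48 − 6.303 = 2.177 mg/L.
t_c = (1/1.123) ln[(1.44/0.317)(1 − 2.177×1.123/(0.317×51.00))] = 0.8905 × ln(3.856) = 1.202 d.
D_c = (0.317/1.44) × 51.00 × e^(−0.317×1.202) = 0.2201 × 51.00 × 0.6832 = 7.671 mg/L.
Minimum DO = 8.48 − 7.671 = 0.8095 mg/L.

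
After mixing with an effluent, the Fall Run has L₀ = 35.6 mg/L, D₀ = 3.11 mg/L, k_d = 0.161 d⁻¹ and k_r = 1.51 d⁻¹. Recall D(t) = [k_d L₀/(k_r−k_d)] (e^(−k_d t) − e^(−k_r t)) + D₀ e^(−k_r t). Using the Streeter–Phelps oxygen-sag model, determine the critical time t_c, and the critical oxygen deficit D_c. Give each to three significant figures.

With k_r/k_d = 9.379 and 1 − D₀(k_r−k_d)/(k_d L₀) = 0.2680,
t_c = ln(9.379 × 0.2680) / (1.51 − 0.161) = ln(2.514) / 1.349 = 0.9218/1.349 = 0.6833 d.
L(t_c) = L₀ e^(−k_d t_c) = 35.6 × 0.8958 = 31.89 mg/L, and at the critical point k_r D_c = k_d L, so D_c = (0.161/1.51) × 31.89 = 3.400 mg/L.

t_c ≈ 0.683 d; D_c ≈ 3.40 mg/L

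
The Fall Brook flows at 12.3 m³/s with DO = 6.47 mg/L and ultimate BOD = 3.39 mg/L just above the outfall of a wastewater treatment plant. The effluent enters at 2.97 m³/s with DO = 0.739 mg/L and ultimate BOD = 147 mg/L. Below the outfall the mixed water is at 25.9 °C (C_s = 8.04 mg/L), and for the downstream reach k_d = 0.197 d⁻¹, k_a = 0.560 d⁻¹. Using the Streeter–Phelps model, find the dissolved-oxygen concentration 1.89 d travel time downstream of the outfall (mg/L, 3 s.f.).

DO ≈ 1.29 mg/L

Mixed DO = (12.3×6.47 + 2.97×0.739)/(12.3+2.97) = 81.78/15.27 = 5.355 mg/L.
Mixed L₀ = (12.3×3.39 + 2.97×147)/(15.27) = 478.3/15.27 = 31.32 mg/L.
Initial deficit D₀ = C_s − DO₀ = 8.04 − 5.355 = 2.685 mg/L.
D(1.89) = [0.197×31.32/(0.560−0.197)](e^(−0.197×1.89) − e^(−0.560×1.89)) + 2.685 e^(−0.560×1.89)
= 17.00 × (0.6891 − 0.3470) + 2.685 × 0.3470 = 6.747 mg/L.
DO = 8.04 − 6.747 = 1.293 mg/L.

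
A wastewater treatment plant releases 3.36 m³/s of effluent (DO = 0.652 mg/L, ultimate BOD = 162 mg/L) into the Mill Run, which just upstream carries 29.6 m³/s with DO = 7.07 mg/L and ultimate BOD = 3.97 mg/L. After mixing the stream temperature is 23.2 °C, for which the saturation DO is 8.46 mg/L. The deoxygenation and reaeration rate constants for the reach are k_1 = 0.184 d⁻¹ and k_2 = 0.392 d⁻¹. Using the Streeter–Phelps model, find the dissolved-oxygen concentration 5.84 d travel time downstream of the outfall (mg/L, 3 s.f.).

DO ≈ 3.99 mg/L

Mixed DO = (29.6×7.07 + 3.36×0.652)/(29.6+3.36) = 211.5/32.96 = 6.416 mg/L.
Mixed L₀ = (29.6×3.97 + 3.36×162)/(32.96) = 661.8/32.96 = 20.08 mg/L.
Initial deficit D₀ = C_s − DO₀ = 8.46 − 6.416 = 2.044 mg/L.
D(5.84) = [0.184×20.08/(0.392−0.184)](e^(−0.184×5.84) − e^(−0.392×5.84)) + 2.044 e^(−0.392×5.84)
= 17.76 × (0.3414 − 0.1013) + 2.044 × 0.1013 = 4.472 mg/L.
DO = 8.46 − 4.472 = 3.988 mg/L.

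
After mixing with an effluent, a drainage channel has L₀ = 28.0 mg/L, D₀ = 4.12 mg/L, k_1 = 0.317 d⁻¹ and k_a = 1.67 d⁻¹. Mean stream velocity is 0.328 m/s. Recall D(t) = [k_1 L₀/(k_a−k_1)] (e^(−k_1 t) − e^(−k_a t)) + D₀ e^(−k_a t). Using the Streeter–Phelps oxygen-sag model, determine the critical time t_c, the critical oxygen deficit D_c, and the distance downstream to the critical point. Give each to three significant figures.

With k_a/k_1 = 5.268 and 1 − D₀(k_a−k_1)/(k_1 L₀) = 0.3720,
t_c = ln(5.268 × 0.3720) / (1.67 − 0.317) = ln(1.960) / 1.353 = 0.6727/1.353 = 0.4972 d.
D_c = (k_1/k_a) L₀ e^(−k_1 t_c) = (0.317/1.67) × 28.0 × e^(−0.317×0.4972) = 0.1898 × 28.0 × 0.8542 = 4.540 mg/L.
x_c = v t_c = 0.328 m/s × 0.4972 d × 86400 s/d = 14090 m ≈ 14.1 km.

t_c ≈ 0.497 d; D_c ≈ 4.54 mg/L; x_c ≈ 14.1 km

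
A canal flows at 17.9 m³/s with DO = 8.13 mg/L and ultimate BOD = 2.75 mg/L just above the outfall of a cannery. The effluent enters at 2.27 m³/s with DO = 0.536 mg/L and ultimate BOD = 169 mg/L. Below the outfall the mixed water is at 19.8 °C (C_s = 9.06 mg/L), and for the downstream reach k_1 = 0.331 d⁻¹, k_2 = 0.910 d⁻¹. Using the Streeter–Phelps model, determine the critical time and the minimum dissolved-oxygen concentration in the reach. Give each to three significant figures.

t_c ≈ 1.48 d; minimum DO ≈ 4.27 mg/L

Mixed DO = (17.9×8.13 + 2.27×0.536)/(17.9+2.27) = 146.7/20.17 = 7.275 mg/L.
Mixed L₀ = (17.9×2.75 + 2.27×169)/(20.17) = 432.9/20.17 = 21.46 mg/L.
Initial deficit D₀ = C_s − DO₀ = 9.06 − 7.275 = 1.785 mg/L.
t_c = (1/0.5790) ln[(0.910/0.331)(1 − 1.785×0.5790/(0.331×21.46))] = 1.727 × ln(2.349) = 1.475 d.
D_c = (0.331/0.910) × 21.46 × e^(−0.331×1.475) = 0.3637 × 21.46 × 0.6137 = 4.790 mg/L.
Minimum DO = 9.06 − 4.790 = 4.270 mg/L.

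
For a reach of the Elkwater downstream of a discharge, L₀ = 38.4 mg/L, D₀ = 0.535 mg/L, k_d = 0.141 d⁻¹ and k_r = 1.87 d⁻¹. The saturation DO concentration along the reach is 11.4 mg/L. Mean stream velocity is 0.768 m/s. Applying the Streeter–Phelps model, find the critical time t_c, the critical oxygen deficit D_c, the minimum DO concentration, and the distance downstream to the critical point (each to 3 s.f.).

t_c ≈ 1.39 d; D_c ≈ 2.38 mg/L; min DO ≈ 9.02 mg/L; x_c ≈ 92.0 km

With k_r/k_d = 13.26 and 1 − D₀(k_r−k_d)/(k_d L₀) = 0.8292,
t_c = ln(13.26 × 0.8292) / (1.87 − 0.141) = ln(11.00) / 1.729 = 2.398/1.729 = 1.387 d.
L(t_c) = L₀ e^(−k_d t_c) = 38.4 × 0.8224 = 31.58 mg/L, and at the critical point k_r D_c = k_d L, so D_c = (0.141/1.87) × 31.58 = 2.381 mg/L.
Minimum DO = C_s − D_c = 11.4 − 2.381 = 9.019 mg/L.
x_c = v t_c = 0.768 m/s × 1.387 d × 86400 s/d = 92010 m ≈ 92.0 km.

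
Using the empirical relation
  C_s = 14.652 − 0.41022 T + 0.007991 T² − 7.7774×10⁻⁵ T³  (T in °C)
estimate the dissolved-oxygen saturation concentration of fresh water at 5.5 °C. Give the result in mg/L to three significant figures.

C_s = 14.652 − 0.41022×5.5 + 0.007991×5.5² − 7.7774×10⁻⁵×5.5³ = 12.62 mg/L.

C_s ≈ 12.6 mg/L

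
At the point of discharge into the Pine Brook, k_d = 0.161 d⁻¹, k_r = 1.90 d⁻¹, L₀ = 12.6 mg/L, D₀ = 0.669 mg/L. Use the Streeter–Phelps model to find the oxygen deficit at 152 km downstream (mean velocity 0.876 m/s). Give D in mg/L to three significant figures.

Travel time t = x/v = 152 km / (0.876 m/s) = 152000 m / 0.876 m/s = 173500 s = 2.008 d.
k_d L₀/(k_r−k_d) = 0.161×12.6/(1.90−0.161) = 2.029/1.739 = 1.167 mg/L.
e^(−k_d t) = e^(−0.161×2.008) = 0.7237; e^(−k_r t) = e^(−1.90×2.008) = 0.02202.
D = 1.167 × (0.7237 − 0.02202) + 0.669 × 0.02202 = 0.8186 + 0.01473 = 0.8333 mg/L.

D ≈ 0.833 mg/L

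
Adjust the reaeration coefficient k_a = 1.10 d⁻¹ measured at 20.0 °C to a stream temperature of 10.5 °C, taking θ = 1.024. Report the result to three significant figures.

k_a(T₂) = k_a(T₁) · θ^(T₂−T₁) = 1.10 × 1.024^(10.5−20.0)
= 1.10 × 1.024^-9.50 = 1.10 × 0.7983 = 0.8781 d⁻¹.

k_a ≈ 0.878 d⁻¹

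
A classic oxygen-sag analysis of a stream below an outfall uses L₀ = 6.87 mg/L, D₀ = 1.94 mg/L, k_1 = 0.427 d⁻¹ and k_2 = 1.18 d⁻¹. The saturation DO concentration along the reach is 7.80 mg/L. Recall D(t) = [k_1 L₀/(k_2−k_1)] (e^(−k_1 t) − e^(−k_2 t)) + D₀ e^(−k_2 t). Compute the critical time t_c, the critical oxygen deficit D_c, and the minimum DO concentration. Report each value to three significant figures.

t_c ≈ 0.435 d; D_c ≈ 2.06 mg/L; min DO ≈ 5.74 mg/L

t_c = [1/(k_2−k_1)] ln[(k_2/k_1)(1 − D₀(k_2−k_1)/(k_1 L₀))]
= [1/(1.18−0.427)] ln[(1.18/0.427)(1 − 1.94×0.7530/(0.427×6.87))]
= (1/0.7530) ln[2.763 × 0.5020] = 1.328 × ln(1.387) = 1.328 × 0.3274 = 0.4348 d.
L(t_c) = L₀ e^(−k_1 t_c) = 6.87 × 0.8306 = 5.706 mg/L, and at the critical point k_2 D_c = k_1 L, so D_c = (0.427/1.18) × 5.706 = 2.065 mg/L.
Minimum DO = C_s − D_c = 7.80 − 2.065 = 5.735 mg/L.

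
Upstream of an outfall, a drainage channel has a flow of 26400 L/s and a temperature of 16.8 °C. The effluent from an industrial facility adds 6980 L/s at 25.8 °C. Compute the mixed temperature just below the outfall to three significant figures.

18.7 °C

Flow-weighted mixing: C = (Q_r C_r + Q_w C_w)/(Q_r + Q_w)
= (26400×16.8 + 6980×25.8)/(26400 + 6980) = 623600/33380 = 18.68 °C.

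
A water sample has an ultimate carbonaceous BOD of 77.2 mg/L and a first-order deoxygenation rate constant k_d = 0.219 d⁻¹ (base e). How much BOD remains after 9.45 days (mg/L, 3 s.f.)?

L_t = L₀ e^(−k_d t) = 77.2 × e^(−0.219×9.45) = 77.2 × 0.1262 = 9.746 mg/L.

L ≈ 9.75 mg/L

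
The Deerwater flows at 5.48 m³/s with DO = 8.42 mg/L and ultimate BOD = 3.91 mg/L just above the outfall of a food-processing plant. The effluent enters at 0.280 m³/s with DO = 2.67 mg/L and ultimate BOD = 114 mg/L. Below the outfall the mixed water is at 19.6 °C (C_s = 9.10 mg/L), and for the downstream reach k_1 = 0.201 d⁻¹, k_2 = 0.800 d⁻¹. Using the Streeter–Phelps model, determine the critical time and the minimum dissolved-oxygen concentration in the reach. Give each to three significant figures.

t_c ≈ 1.69 d; minimum DO ≈ 7.44 mg/L

Mixed DO = (5.48×8.42 + 0.280×2.67)/(5.48+0.280) = 46.89/5.760 = 8.140 mg/L.
Mixed L₀ = (5.48×3.91 + 0.280×114)/(5.760) = 53.35/5.760 = 9.262 mg/L.
Initial deficit D₀ = C_s − DO₀ = 9.10 − 8.140 = 0.9595 mg/L.
t_c = (1/0.5990) ln[(0.800/0.201)(1 − 0.9595×0.5990/(0.201×9.262))] = 1.669 × ln(2.751) = 1.690 d.
D_c = (0.201/0.800) × 9.262 × e^(−0.201×1.690) = 0.2512 × 9.262 × 0.7120 = 1.657 mg/L.
Minimum DO = 9.10 − 1.657 = 7.443 mg/L.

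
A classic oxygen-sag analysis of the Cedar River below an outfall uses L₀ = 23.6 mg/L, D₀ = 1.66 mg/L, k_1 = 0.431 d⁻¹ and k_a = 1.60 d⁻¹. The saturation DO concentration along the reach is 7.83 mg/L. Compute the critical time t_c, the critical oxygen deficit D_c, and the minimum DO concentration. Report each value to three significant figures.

t_c ≈ 0.941 d; D_c ≈ 4.24 mg/L; min DO ≈ 3.59 mg/L

t_c = [1/(k_a−k_1)] ln[(k_a/k_1)(1 − D₀(k_a−k_1)/(k_1 L₀))]
= [1/(1.60−0.431)] ln[(1.60/0.431)(1 − 1.66×1.169/(0.431×23.6))]
= (1/1.169) ln[3.712 × 0.8092] = 0.8554 × ln(3.004) = 0.8554 × 1.100 = 0.9409 d.
L(t_c) = L₀ e^(−k_1 t_c) = 23.6 × 0.6666 = 15.73 mg/L, and at the critical point k_a D_c = k_1 L, so D_c = (0.431/1.60) × 15.73 = 4.238 mg/L.
Minimum DO = C_s − D_c = 7.83 − 4.238 = 3.592 mg/L.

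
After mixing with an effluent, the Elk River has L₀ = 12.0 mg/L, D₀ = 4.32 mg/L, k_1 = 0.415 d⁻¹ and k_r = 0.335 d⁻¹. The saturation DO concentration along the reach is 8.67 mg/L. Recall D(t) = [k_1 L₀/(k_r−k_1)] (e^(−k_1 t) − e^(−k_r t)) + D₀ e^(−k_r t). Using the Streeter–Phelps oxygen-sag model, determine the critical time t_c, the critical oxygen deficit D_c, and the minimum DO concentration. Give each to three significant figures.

t_c ≈ 1.84 d; D_c ≈ 6.93 mg/L; min DO ≈ 1.74 mg/L

t_c = [1/(k_r−k_1)] ln[(k_r/k_1)(1 − D₀(k_r−k_1)/(k_1 L₀))]
= [1/(0.335−0.415)] ln[(0.335/0.415)(1 − 4.32×-0.08000/(0.415×12.0))]
= (1/-0.08000) ln[0.8072 × 1.069] = -12.50 × ln(0.8632) = -12.50 × -0.1471 = 1.838 d.
L(t_c) = L₀ e^(−k_1 t_c) = 12.0 × 0.4663 = 5.596 mg/L, and at the critical point k_r D_c = k_1 L, so D_c = (0.415/0.335) × 5.596 = 6.932 mg/L.
Minimum DO = C_s − D_c = 8.67 − 6.932 = 1.738 mg/L.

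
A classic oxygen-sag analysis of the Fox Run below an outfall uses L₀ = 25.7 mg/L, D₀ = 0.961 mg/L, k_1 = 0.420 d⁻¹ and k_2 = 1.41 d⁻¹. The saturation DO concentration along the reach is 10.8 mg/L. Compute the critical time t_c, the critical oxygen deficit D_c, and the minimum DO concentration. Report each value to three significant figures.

t_c ≈ 1.13 d; D_c ≈ 4.76 mg/L; min DO ≈ 6.04 mg/L

t_c = [1/(k_2−k_1)] ln[(k_2/k_1)(1 − D₀(k_2−k_1)/(k_1 L₀))]
= [1/(1.41−0.420)] ln[(1.41/0.420)(1 − 0.961×0.9900/(0.420×25.7))]
= (1/0.9900) ln[3.357 × 0.9119] = 1.010 × ln(3.061) = 1.010 × 1.119 = 1.130 d.
L(t_c) = L₀ e^(−k_1 t_c) = 25.7 × 0.6221 = 15.99 mg/L, and at the critical point k_2 D_c = k_1 L, so D_c = (0.420/1.41) × 15.99 = 4.762 mg/L.
Minimum DO = C_s − D_c = 10.8 − 4.762 = 6.038 mg/L.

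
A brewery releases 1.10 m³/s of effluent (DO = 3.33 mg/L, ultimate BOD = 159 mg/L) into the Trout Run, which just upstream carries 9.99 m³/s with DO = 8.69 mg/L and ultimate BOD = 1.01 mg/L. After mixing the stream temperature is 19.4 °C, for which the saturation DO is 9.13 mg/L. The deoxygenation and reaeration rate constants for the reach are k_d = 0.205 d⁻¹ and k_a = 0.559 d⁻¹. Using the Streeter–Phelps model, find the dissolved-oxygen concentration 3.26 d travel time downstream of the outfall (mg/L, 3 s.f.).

DO ≈ 5.58 mg/L

Mixed DO = (9.99×8.69 + 1.10×3.33)/(9.99+1.10) = 90.48/11.09 = 8.158 mg/L.
Mixed L₀ = (9.99×1.01 + 1.10×159)/(11.09) = 185.0/11.09 = 16.68 mg/L.
Initial deficit D₀ = C_s − DO₀ = 9.13 − 8.158 = 0.9717 mg/L.
D(3.26) = [0.205×16.68/(0.559−0.205)](e^(−0.205×3.26) − e^(−0.559×3.26)) + 0.9717 e^(−0.559×3.26)
= 9.660 × (0.5126 − 0.1616) + 0.9717 × 0.1616 = 3.547 mg/L.
DO = 9.13 − 3.547 = 5.583 mg/L.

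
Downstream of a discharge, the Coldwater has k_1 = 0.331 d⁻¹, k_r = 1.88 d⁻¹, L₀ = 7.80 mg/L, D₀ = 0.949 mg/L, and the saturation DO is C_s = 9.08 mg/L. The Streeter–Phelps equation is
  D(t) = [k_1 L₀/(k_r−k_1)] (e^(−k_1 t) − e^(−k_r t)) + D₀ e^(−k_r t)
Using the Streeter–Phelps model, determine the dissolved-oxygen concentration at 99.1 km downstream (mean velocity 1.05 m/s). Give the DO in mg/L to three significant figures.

Travel time t = x/v = 99.1 km / (1.05 m/s) = 99100 m / 1.05 m/s = 94380 s = 1.092 d.
k_1 L₀/(k_r−k_1) = 0.331×7.80/(1.88−0.331) = 2.582/1.549 = 1.667 mg/L.
e^(−k_1 t) = e^(−0.331×1.092) = 0.6966; e^(−k_r t) = e^(−1.88×1.092) = 0.1283.
D = 1.667 × (0.6966 − 0.1283) + 0.949 × 0.1283 = 0.9472 + 0.1217 = 1.069 mg/L.
DO = C_s − D = 9.08 − 1.069 = 8.011 mg/L.

DO ≈ 8.01 mg/L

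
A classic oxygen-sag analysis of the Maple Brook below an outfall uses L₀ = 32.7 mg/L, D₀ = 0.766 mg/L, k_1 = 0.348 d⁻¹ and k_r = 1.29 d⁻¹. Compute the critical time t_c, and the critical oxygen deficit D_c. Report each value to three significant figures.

t_c ≈ 1.32 d; D_c ≈ 5.57 mg/L

t_c = [1/(k_r−k_1)] ln[(k_r/k_1)(1 − D₀(k_r−k_1)/(k_1 L₀))]
= [1/(1.29−0.348)] ln[(1.29/0.348)(1 − 0.766×0.9420/(0.348×32.7))]
= (1/0.9420) ln[3.707 × 0.9366] = 1.062 × ln(3.472) = 1.062 × 1.245 = 1.321 d.
D_c = (k_1/k_r) L₀ e^(−k_1 t_c) = (0.348/1.29) × 32.7 × e^(−0.348×1.321) = 0.2698 × 32.7 × 0.6314 = 5.570 mg/L.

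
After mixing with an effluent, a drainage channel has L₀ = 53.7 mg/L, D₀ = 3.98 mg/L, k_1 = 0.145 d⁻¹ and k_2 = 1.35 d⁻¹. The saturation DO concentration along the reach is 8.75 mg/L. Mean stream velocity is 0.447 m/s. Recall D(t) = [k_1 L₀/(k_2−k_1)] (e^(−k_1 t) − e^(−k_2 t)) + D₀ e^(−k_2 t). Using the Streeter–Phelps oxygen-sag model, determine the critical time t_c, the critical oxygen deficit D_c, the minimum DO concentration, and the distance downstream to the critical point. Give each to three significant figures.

t_c ≈ 1.06 d; D_c ≈ 4.95 mg/L; min DO ≈ 3.80 mg/L; x_c ≈ 40.8 km

At the critical point dD/dt = 0, so k_1 L₀ e^(−k_1 t) = k_2 D. Substituting D(t) from the Streeter–Phelps equation and solving for t gives
t_c = ln[(k_2/k_1)(1 − D₀(k_2−k_1)/(k_1 L₀))] / (k_2−k_1).
Here k_2−k_1 = 1.205 d⁻¹ and 1 − D₀(k_2−k_1)/(k_1 L₀) = 1 − 3.98×1.205/(0.145×53.7) = 0.3841, so
t_c = ln(9.310 × 0.3841) / 1.205 = 1.274 / 1.205 = 1.057 d.
L(t_c) = L₀ e^(−k_1 t_c) = 53.7 × 0.8578 = 46.07 mg/L, and at the critical point k_2 D_c = k_1 L, so D_c = (0.145/1.35) × 46.07 = 4.948 mg/L.
Minimum DO = C_s − D_c = 8.75 − 4.948 = 3.802 mg/L.
x_c = v t_c = 0.447 m/s × 1.057 d × 86400 s/d = 40840 m ≈ 40.8 km.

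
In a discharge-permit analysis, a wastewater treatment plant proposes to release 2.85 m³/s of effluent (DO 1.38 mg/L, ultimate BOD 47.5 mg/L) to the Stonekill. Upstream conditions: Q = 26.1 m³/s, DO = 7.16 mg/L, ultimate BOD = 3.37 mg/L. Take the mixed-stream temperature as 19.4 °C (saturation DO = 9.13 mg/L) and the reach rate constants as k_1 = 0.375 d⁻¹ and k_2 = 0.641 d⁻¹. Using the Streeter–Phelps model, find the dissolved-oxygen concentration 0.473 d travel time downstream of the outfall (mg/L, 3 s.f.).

Mixed DO = (26.1×7.16 + 2.85×1.38)/(26.1+2.85) = 190.8/28.95 = 6.591 mg/L.
Mixed L₀ = (26.1×3.37 + 2.85×47.5)/(28.95) = 223.3/28.95 = 7.714 mg/L.
Initial deficit D₀ = C_s − DO₀ = 9.13 − 6.591 = 2.539 mg/L.
D(0.473) = [0.375×7.714/(0.641−0.375)](e^(−0.375×0.473) − e^(−0.641×0.473)) + 2.539 e^(−0.641×0.473)
= 10.88 × (0.8375 − 0.7385) + 2.539 × 0.7385 = 2.952 mg/L.
DO = 9.13 − 2.952 = 6.178 mg/L.

DO ≈ 6.18 mg/L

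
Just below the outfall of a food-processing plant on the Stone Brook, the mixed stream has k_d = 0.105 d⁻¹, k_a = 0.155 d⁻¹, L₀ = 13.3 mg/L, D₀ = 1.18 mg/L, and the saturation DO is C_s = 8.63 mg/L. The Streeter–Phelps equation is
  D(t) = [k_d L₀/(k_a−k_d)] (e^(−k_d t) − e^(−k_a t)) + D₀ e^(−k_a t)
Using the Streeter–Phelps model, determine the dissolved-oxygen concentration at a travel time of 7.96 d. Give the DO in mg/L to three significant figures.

k_d L₀/(k_a−k_d) = 0.105×13.3/(0.155−0.105) = 1.397/0.05000 = 27.93 mg/L.
e^(−k_d t) = e^(−0.105×7.960) = 0.4335; e^(−k_a t) = e^(−0.155×7.960) = 0.2912.
D = 27.93 × (0.4335 − 0.2912) + 1.18 × 0.2912 = 3.976 + 0.3436 = 4.319 mg/L.
DO = C_s − D = 8.63 − 4.319 = 4.311 mg/L.

DO ≈ 4.31 mg/L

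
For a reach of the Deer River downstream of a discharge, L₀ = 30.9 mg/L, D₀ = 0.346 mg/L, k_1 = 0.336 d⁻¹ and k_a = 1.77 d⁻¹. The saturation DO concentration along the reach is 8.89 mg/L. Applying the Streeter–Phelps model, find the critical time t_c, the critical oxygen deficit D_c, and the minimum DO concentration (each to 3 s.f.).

t_c ≈ 1.12 d; D_c ≈ 4.02 mg/L; min DO ≈ 4.87 mg/L

At the critical point dD/dt = 0, so k_1 L₀ e^(−k_1 t) = k_a D. Substituting D(t) from the Streeter–Phelps equation and solving for t gives
t_c = ln[(k_a/k_1)(1 − D₀(k_a−k_1)/(k_1 L₀))] / (k_a−k_1).
Here k_a−k_1 = 1.434 d⁻¹ and 1 − D₀(k_a−k_1)/(k_1 L₀) = 1 − 0.346×1.434/(0.336×30.9) = 0.9522, so
t_c = ln(5.268 × 0.9522) / 1.434 = 1.613 / 1.434 = 1.125 d.
D_c = (k_1/k_a) L₀ e^(−k_1 t_c) = (0.336/1.77) × 30.9 × e^(−0.336×1.125) = 0.1898 × 30.9 × 0.6853 = 4.020 mg/L.
Minimum DO = C_s − D_c = 8.89 − 4.020 = 4.870 mg/L.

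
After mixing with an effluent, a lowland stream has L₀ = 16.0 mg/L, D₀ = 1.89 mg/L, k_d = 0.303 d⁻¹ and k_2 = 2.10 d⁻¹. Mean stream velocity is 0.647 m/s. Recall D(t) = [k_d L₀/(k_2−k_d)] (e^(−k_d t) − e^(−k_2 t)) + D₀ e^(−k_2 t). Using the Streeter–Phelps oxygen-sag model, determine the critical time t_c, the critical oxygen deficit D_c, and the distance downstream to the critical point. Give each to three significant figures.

At the critical point dD/dt = 0, so k_d L₀ e^(−k_d t) = k_2 D. Substituting D(t) from the Streeter–Phelps equation and solving for t gives
t_c = ln[(k_2/k_d)(1 − D₀(k_2−k_d)/(k_d L₀))] / (k_2−k_d).
Here k_2−k_d = 1.797 d⁻¹ and 1 − D₀(k_2−k_d)/(k_d L₀) = 1 − 1.89×1.797/(0.303×16.0) = 0.2994, so
t_c = ln(6.931 × 0.2994) / 1.797 = 0.7301 / 1.797 = 0.4063 d.
D_c = (k_d/k_2) L₀ e^(−k_d t_c) = (0.303/2.10) × 16.0 × e^(−0.303×0.4063) = 0.1443 × 16.0 × 0.8842 = 2.041 mg/L.
x_c = v t_c = 0.647 m/s × 0.4063 d × 86400 s/d = 22710 m ≈ 22.7 km.

t_c ≈ 0.406 d; D_c ≈ 2.04 mg/L; x_c ≈ 22.7 km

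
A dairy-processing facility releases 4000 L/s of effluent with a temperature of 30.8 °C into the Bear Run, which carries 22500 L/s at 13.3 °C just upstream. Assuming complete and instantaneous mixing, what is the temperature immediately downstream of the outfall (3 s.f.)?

Flow-weighted mixing: C = (Q_r C_r + Q_w C_w)/(Q_r + Q_w)
= (22500×13.3 + 4000×30.8)/(22500 + 4000) = 422400/26500 = 15.94 °C.

15.9 °C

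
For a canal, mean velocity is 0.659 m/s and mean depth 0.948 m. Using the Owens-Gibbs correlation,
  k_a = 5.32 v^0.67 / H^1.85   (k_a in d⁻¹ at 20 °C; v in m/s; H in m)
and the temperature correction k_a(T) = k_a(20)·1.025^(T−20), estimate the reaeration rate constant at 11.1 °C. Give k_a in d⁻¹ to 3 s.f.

k_a(20) = 5.32 × 0.659^0.67 / 0.948^1.85 = 5.32 × 0.7562 / 0.9059 = 4.441 d⁻¹.
k_a(11.1) = 4.441 × 1.025^(11.1−20) = 4.441 × 0.8027 = 3.565 d⁻¹.

k_a ≈ 3.56 d⁻¹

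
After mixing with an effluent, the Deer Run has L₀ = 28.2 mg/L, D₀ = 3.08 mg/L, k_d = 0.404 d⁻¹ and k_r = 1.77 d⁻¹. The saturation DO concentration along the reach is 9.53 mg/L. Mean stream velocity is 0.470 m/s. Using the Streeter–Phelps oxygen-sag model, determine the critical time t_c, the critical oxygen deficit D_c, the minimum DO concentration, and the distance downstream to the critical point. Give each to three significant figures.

t_c ≈ 0.744 d; D_c ≈ 4.77 mg/L; min DO ≈ 4.76 mg/L; x_c ≈ 30.2 km

At the critical point dD/dt = 0, so k_d L₀ e^(−k_d t) = k_r D. Substituting D(t) from the Streeter–Phelps equation and solving for t gives
t_c = ln[(k_r/k_d)(1 − D₀(k_r−k_d)/(k_d L₀))] / (k_r−k_d).
Here k_r−k_d = 1.366 d⁻¹ and 1 − D₀(k_r−k_d)/(k_d L₀) = 1 − 3.08×1.366/(0.404×28.2) = 0.6307, so
t_c = ln(4.381 × 0.6307) / 1.366 = 1.016 / 1.366 = 0.7441 d.
L(t_c) = L₀ e^(−k_d t_c) = 28.2 × 0.7404 = 20.88 mg/L, and at the critical point k_r D_c = k_d L, so D_c = (0.404/1.77) × 20.88 = 4.765 mg/L.
Minimum DO = C_s − D_c = 9.53 − 4.765 = 4.765 mg/L.
x_c = v t_c = 0.470 m/s × 0.7441 d × 86400 s/d = 30220 m ≈ 30.2 km.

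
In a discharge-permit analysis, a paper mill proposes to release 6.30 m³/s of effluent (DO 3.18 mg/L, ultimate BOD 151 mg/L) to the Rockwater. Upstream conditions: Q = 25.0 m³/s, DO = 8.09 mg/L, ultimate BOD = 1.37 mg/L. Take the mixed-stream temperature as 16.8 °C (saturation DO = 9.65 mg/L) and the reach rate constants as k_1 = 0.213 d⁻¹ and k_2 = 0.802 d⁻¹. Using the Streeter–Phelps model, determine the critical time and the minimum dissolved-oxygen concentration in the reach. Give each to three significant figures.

t_c ≈ 1.82 d; minimum DO ≈ 3.98 mg/L

Mixed DO = (25.0×8.09 + 6.30×3.18)/(25.0+6.30) = 222.3/31.30 = 7.102 mg/L.
Mixed L₀ = (25.0×1.37 + 6.30×151)/(31.30) = 985.5/31.30 = 31.49 mg/L.
Initial deficit D₀ = C_s − DO₀ = 9.65 − 7.102 = 2.548 mg/L.
t_c = (1/0.5890) ln[(0.802/0.213)(1 − 2.548×0.5890/(0.213×31.49))] = 1.698 × ln(2.923) = 1.821 d.
D_c = (0.213/0.802) × 31.49 × e^(−0.213×1.821) = 0.2656 × 31.49 × 0.6785 = 5.674 mg/L.
Minimum DO = 9.65 − 5.674 = 3.976 mg/L.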